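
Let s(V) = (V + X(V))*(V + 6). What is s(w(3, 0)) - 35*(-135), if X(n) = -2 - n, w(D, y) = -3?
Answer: 4719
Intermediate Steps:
s(V) = -12 - 2*V (s(V) = (V + (-2 - V))*(V + 6) = -2*(6 + V) = -12 - 2*V)
s(w(3, 0)) - 35*(-135) = (-12 - 2*(-3)) - 35*(-135) = (-12 + 6) + 4725 = -6 + 4725 = 4719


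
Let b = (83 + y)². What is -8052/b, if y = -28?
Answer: -732/275 ≈ -2.6618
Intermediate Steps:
b = 3025 (b = (83 - 28)² = 55² = 3025)
-8052/b = -8052/3025 = -8052*1/3025 = -732/275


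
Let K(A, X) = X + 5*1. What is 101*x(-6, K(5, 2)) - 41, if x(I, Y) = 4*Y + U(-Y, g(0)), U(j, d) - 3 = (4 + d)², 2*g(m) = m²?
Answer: 4706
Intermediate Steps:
g(m) = m²/2
K(A, X) = 5 + X (K(A, X) = X + 5 = 5 + X)
U(j, d) = 3 + (4 + d)²
x(I, Y) = 19 + 4*Y (x(I, Y) = 4*Y + (3 + (4 + (½)*0²)²) = 4*Y + (3 + (4 + (½)*0)²) = 4*Y + (3 + (4 + 0)²) = 4*Y + (3 + 4²) = 4*Y + (3 + 16) = 4*Y + 19 = 19 + 4*Y)
101*x(-6, K(5, 2)) - 41 = 101*(19 + 4*(5 + 2)) - 41 = 101*(19 + 4*7) - 41 = 101*(19 + 28) - 41 = 101*47 - 41 = 4747 - 41 = 4706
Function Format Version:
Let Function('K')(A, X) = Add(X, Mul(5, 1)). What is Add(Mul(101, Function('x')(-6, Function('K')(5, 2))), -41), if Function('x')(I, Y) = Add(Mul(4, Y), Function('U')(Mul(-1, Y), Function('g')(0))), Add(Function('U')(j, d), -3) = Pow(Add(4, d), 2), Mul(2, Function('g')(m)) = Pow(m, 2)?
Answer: 4706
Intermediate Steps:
Function('g')(m) = Mul(Rational(1, 2), Pow(m, 2))
Function('K')(A, X) = Add(5, X) (Function('K')(A, X) = Add(X, 5) = Add(5, X))
Function('U')(j, d) = Add(3, Pow(Add(4, d), 2))
Function('x')(I, Y) = Add(19, Mul(4, Y)) (Function('x')(I, Y) = Add(Mul(4, Y), Add(3, Pow(Add(4, Mul(Rational(1, 2), Pow(0, 2))), 2))) = Add(Mul(4, Y), Add(3, Pow(Add(4, Mul(Rational(1, 2), 0)), 2))) = Add(Mul(4, Y), Add(3, Pow(Add(4, 0), 2))) = Add(Mul(4, Y), Add(3, Pow(4, 2))) = Add(Mul(4, Y), Add(3, 16)) = Add(Mul(4, Y), 19) = Add(19, Mul(4, Y)))
Add(Mul(101, Function('x')(-6, Function('K')(5, 2))), -41) = Add(Mul(101, Add(19, Mul(4, Add(5, 2)))), -41) = Add(Mul(101, Add(19, Mul(4, 7))), -41) = Add(Mul(101, Add(19, 28)), -41) = Add(Mul(101, 47), -41) = Add(4747, -41) = 4706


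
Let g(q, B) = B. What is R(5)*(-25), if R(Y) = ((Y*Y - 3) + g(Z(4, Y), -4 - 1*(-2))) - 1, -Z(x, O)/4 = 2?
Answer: -475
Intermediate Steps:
Z(x, O) = -8 (Z(x, O) = -4*2 = -8)
R(Y) = -6 + Y² (R(Y) = ((Y*Y - 3) + (-4 - 1*(-2))) - 1 = ((Y² - 3) + (-4 + 2)) - 1 = ((-3 + Y²) - 2) - 1 = (-5 + Y²) - 1 = -6 + Y²)
R(5)*(-25) = (-6 + 5²)*(-25) = (-6 + 25)*(-25) = 19*(-25) = -475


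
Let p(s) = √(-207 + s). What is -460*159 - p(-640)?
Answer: -73140 - 11*I*√7 ≈ -73140.0 - 29.103*I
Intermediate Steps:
-460*159 - p(-640) = -460*159 - √(-207 - 640) = -73140 - √(-847) = -73140 - 11*I*√7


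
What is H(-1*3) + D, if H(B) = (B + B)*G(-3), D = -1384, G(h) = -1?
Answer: -1378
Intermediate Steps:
H(B) = -2*B (H(B) = (B + B)*(-1) = (2*B)*(-1) = -2*B)
H(-1*3) + D = -(-2)*3 - 1384 = -2*(-3) - 1384 = 6 - 1384 = -1378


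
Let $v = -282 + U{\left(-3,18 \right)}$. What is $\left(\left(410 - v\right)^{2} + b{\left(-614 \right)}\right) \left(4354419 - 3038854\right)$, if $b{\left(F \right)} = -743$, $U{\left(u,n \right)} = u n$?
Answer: $731155506745$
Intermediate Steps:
$U{\left(u,n \right)} = n u$
$v = -336$ ($v = -282 + 18 \left(-3\right) = -282 - 54 = -336$)
$\left(\left(410 - v\right)^{2} + b{\left(-614 \right)}\right) \left(4354419 - 3038854\right) = \left(\left(410 - -336\right)^{2} - 743\right) \left(4354419 - 3038854\right) = \left(\left(410 + 336\right)^{2} - 743\right) 1315565 = \left(746^{2} - 743\right) 1315565 = \left(556516 - 743\right) 1315565 = 555773 \cdot 1315565 = 731155506745$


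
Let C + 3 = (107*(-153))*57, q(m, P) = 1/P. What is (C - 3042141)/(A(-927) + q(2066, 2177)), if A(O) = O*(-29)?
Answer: -8654208507/58524292 ≈ -147.87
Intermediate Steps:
C = -933150 (C = -3 + (107*(-153))*57 = -3 - 16371*57 = -3 - 933147 = -933150)
A(O) = -29*O
(C - 3042141)/(A(-927) + q(2066, 2177)) = (-933150 - 3042141)/(-29*(-927) + 1/2177) = -3975291/(26883 + 1/2177) = -3975291/58524292/2177 = -3975291*2177/58524292 = -8654208507/58524292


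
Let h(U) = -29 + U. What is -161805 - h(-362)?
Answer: -161414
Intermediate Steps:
-161805 - h(-362) = -161805 - (-29 - 362) = -161805 - 1*(-391) = -161805 + 391 = -161414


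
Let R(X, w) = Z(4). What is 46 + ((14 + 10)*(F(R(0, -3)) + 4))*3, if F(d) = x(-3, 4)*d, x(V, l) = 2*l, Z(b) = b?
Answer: 2638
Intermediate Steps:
R(X, w) = 4
F(d) = 8*d (F(d) = (2*4)*d = 8*d)
46 + ((14 + 10)*(F(R(0, -3)) + 4))*3 = 46 + ((14 + 10)*(8*4 + 4))*3 = 46 + (24*(32 + 4))*3 = 46 + (24*36)*3 = 46 + 864*3 = 46 + 2592 = 2638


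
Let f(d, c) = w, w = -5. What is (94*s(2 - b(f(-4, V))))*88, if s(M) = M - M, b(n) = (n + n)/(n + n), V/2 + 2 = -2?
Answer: 0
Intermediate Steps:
V = -8 (V = -4 + 2*(-2) = -4 - 4 = -8)
f(d, c) = -5
b(n) = 1 (b(n) = (2*n)/((2*n)) = (2*n)*(1/(2*n)) = 1)
s(M) = 0
(94*s(2 - b(f(-4, V))))*88 = (94*0)*88 = 0*88 = 0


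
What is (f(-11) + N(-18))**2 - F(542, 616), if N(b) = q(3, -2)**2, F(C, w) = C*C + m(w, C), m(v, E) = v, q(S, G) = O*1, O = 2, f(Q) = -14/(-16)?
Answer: -18838799/64 ≈ -2.9436e+5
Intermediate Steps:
f(Q) = 7/8 (f(Q) = -14*(-1/16) = 7/8)
q(S, G) = 2 (q(S, G) = 2*1 = 2)
F(C, w) = w + C**2 (F(C, w) = C*C + w = C**2 + w = w + C**2)
N(b) = 4 (N(b) = 2**2 = 4)
(f(-11) + N(-18))**2 - F(542, 616) = (7/8 + 4)**2 - (616 + 542**2) = (39/8)**2 - (616 + 293764) = 1521/64 - 1*294380 = 1521/64 - 294380 = -18838799/64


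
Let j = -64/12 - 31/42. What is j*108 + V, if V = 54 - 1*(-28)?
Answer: -4016/7 ≈ -573.71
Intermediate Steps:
V = 82 (V = 54 + 28 = 82)
j = -85/14 (j = -64*1/12 - 31*1/42 = -16/3 - 31/42 = -85/14 ≈ -6.0714)
j*108 + V = -85/14*108 + 82 = -4590/7 + 82 = -4016/7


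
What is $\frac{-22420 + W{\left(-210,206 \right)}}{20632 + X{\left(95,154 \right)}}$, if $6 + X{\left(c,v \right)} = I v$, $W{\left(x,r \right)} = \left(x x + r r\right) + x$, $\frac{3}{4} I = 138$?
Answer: $\frac{31953}{24481} \approx 1.3052$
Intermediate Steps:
$I = 184$ ($I = \frac{4}{3} \cdot 138 = 184$)
$W{\left(x,r \right)} = x + r^{2} + x^{2}$ ($W{\left(x,r \right)} = \left(x^{2} + r^{2}\right) + x = \left(r^{2} + x^{2}\right) + x = x + r^{2} + x^{2}$)
$X{\left(c,v \right)} = -6 + 184 v$
$\frac{-22420 + W{\left(-210,206 \right)}}{20632 + X{\left(95,154 \right)}} = \frac{-22420 + \left(-210 + 206^{2} + \left(-210\right)^{2}\right)}{20632 + \left(-6 + 184 \cdot 154\right)} = \frac{-22420 + \left(-210 + 42436 + 44100\right)}{20632 + \left(-6 + 28336\right)} = \frac{-22420 + 86326}{20632 + 28330} = \frac{63906}{48962} = 63906 \cdot \frac{1}{48962} = \frac{31953}{24481}$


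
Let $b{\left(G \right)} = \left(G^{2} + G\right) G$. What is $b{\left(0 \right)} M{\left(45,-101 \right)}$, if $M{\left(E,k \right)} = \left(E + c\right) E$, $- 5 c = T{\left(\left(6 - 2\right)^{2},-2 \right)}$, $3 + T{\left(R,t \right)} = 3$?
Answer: $0$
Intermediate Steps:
$T{\left(R,t \right)} = 0$ ($T{\left(R,t \right)} = -3 + 3 = 0$)
$b{\left(G \right)} = G \left(G + G^{2}\right)$ ($b{\left(G \right)} = \left(G + G^{2}\right) G = G \left(G + G^{2}\right)$)
$c = 0$ ($c = \left(- \frac{1}{5}\right) 0 = 0$)
$M{\left(E,k \right)} = E^{2}$ ($M{\left(E,k \right)} = \left(E + 0\right) E = E E = E^{2}$)
$b{\left(0 \right)} M{\left(45,-101 \right)} = 0^{2} \left(1 + 0\right) 45^{2} = 0 \cdot 1 \cdot 2025 = 0 \cdot 2025 = 0$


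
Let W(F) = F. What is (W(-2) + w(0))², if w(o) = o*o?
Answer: 4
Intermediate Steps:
w(o) = o²
(W(-2) + w(0))² = (-2 + 0²)² = (-2 + 0)² = (-2)² = 4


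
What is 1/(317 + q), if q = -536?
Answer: -1/219 ≈ -0.0045662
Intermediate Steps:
1/(317 + q) = 1/(317 - 536) = 1/(-219) = -1/219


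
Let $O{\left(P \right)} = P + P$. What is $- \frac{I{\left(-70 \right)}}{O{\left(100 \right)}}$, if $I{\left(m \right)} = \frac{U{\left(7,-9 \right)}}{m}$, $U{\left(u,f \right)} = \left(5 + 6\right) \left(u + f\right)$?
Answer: $- \frac{11}{7000} \approx -0.0015714$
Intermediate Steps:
$O{\left(P \right)} = 2 P$
$U{\left(u,f \right)} = 11 f + 11 u$ ($U{\left(u,f \right)} = 11 \left(f + u\right) = 11 f + 11 u$)
$I{\left(m \right)} = - \frac{22}{m}$ ($I{\left(m \right)} = \frac{11 \left(-9\right) + 11 \cdot 7}{m} = \frac{-99 + 77}{m} = - \frac{22}{m}$)
$- \frac{I{\left(-70 \right)}}{O{\left(100 \right)}} = - \frac{\left(-22\right) \frac{1}{-70}}{2 \cdot 100} = - \frac{\left(-22\right) \left(- \frac{1}{70}\right)}{200} = - \frac{11}{35 \cdot 200} = \left(-1\right) \frac{11}{7000} = - \frac{11}{7000}$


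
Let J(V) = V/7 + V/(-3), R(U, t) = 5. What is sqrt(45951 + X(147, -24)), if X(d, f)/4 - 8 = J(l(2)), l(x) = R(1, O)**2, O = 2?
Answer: sqrt(20270103)/21 ≈ 214.39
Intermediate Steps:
l(x) = 25 (l(x) = 5**2 = 25)
J(V) = -4*V/21 (J(V) = V*(1/7) + V*(-1/3) = V/7 - V/3 = -4*V/21)
X(d, f) = 272/21 (X(d, f) = 32 + 4*(-4/21*25) = 32 + 4*(-100/21) = 32 - 400/21 = 272/21)
sqrt(45951 + X(147, -24)) = sqrt(45951 + 272/21) = sqrt(965243/21) = sqrt(20270103)/21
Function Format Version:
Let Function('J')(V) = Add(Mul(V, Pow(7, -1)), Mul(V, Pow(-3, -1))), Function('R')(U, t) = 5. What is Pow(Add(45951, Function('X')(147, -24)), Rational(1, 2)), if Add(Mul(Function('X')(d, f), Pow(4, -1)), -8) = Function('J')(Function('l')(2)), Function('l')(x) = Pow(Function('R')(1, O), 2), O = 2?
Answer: Mul(Rational(1, 21), Pow(20270103, Rational(1, 2))) ≈ 214.39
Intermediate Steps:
Function('l')(x) = 25 (Function('l')(x) = Pow(5, 2) = 25)
Function('J')(V) = Mul(Rational(-4, 21), V) (Function('J')(V) = Add(Mul(V, Rational(1, 7)), Mul(V, Rational(-1, 3))) = Add(Mul(Rational(1, 7), V), Mul(Rational(-1, 3), V)) = Mul(Rational(-4, 21), V))
Function('X')(d, f) = Rational(272, 21) (Function('X')(d, f) = Add(32, Mul(4, Mul(Rational(-4, 21), 25))) = Add(32, Mul(4, Rational(-100, 21))) = Add(32, Rational(-400, 21)) = Rational(272, 21))
Pow(Add(45951, Function('X')(147, -24)), Rational(1, 2)) = Pow(Add(45951, Rational(272, 21)), Rational(1, 2)) = Pow(Rational(965243, 21), Rational(1, 2)) = Mul(Rational(1, 21), Pow(20270103, Rational(1, 2)))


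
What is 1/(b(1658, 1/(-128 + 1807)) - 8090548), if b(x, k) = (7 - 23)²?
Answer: -1/8090292 ≈ -1.2360e-7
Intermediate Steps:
b(x, k) = 256 (b(x, k) = (-16)² = 256)
1/(b(1658, 1/(-128 + 1807)) - 8090548) = 1/(256 - 8090548) = 1/(-8090292) = -1/8090292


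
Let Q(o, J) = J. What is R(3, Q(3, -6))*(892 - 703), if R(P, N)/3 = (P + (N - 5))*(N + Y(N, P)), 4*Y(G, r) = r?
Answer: 23814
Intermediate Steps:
Y(G, r) = r/4
R(P, N) = 3*(N + P/4)*(-5 + N + P) (R(P, N) = 3*((P + (N - 5))*(N + P/4)) = 3*((P + (-5 + N))*(N + P/4)) = 3*((-5 + N + P)*(N + P/4)) = 3*((N + P/4)*(-5 + N + P)) = 3*(N + P/4)*(-5 + N + P))
R(3, Q(3, -6))*(892 - 703) = (-15*(-6) + 3*(-6)² - 15/4*3 + (¾)*3² + (15/4)*(-6)*3)*(892 - 703) = (90 + 3*36 - 45/4 + (¾)*9 - 135/2)*189 = (90 + 108 - 45/4 + 27/4 - 135/2)*189 = 126*189 = 23814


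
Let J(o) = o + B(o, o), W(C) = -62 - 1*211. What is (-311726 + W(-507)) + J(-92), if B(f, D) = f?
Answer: -312183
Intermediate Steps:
W(C) = -273 (W(C) = -62 - 211 = -273)
J(o) = 2*o (J(o) = o + o = 2*o)
(-311726 + W(-507)) + J(-92) = (-311726 - 273) + 2*(-92) = -311999 - 184 = -312183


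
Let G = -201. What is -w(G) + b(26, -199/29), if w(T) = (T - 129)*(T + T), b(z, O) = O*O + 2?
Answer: -111525777/841 ≈ -1.3261e+5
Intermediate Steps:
b(z, O) = 2 + O² (b(z, O) = O² + 2 = 2 + O²)
w(T) = 2*T*(-129 + T) (w(T) = (-129 + T)*(2*T) = 2*T*(-129 + T))
-w(G) + b(26, -199/29) = -2*(-201)*(-129 - 201) + (2 + (-199/29)²) = -2*(-201)*(-330) + (2 + (-199*1/29)²) = -1*132660 + (2 + (-199/29)²) = -132660 + (2 + 39601/841) = -132660 + 41283/841 = -111525777/841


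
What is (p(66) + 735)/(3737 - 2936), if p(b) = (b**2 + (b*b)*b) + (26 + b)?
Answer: 292679/801 ≈ 365.39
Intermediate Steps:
p(b) = 26 + b + b**2 + b**3 (p(b) = (b**2 + b**2*b) + (26 + b) = (b**2 + b**3) + (26 + b) = 26 + b + b**2 + b**3)
(p(66) + 735)/(3737 - 2936) = ((26 + 66 + 66**2 + 66**3) + 735)/(3737 - 2936) = ((26 + 66 + 4356 + 287496) + 735)/801 = (291944 + 735)*(1/801) = 292679*(1/801) = 292679/801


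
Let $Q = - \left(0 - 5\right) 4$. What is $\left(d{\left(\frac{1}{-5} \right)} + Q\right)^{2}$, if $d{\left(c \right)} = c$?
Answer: $\frac{9801}{25} \approx 392.04$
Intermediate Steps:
$Q = 20$ ($Q = - \left(-5\right) 4 = \left(-1\right) \left(-20\right) = 20$)
$\left(d{\left(\frac{1}{-5} \right)} + Q\right)^{2} = \left(\frac{1}{-5} + 20\right)^{2} = \left(- \frac{1}{5} + 20\right)^{2} = \left(\frac{99}{5}\right)^{2} = \frac{9801}{25}$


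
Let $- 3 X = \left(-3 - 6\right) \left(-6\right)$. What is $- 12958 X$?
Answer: $233244$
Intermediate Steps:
$X = -18$ ($X = - \frac{\left(-3 - 6\right) \left(-6\right)}{3} = - \frac{\left(-9\right) \left(-6\right)}{3} = \left(- \frac{1}{3}\right) 54 = -18$)
$- 12958 X = \left(-12958\right) \left(-18\right) = 233244$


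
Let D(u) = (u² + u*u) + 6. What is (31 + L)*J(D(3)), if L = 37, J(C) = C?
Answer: 1632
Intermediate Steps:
D(u) = 6 + 2*u² (D(u) = (u² + u²) + 6 = 2*u² + 6 = 6 + 2*u²)
(31 + L)*J(D(3)) = (31 + 37)*(6 + 2*3²) = 68*(6 + 2*9) = 68*(6 + 18) = 68*24 = 1632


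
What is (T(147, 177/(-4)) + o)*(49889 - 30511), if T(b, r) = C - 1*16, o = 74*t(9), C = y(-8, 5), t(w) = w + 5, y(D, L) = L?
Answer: 19862450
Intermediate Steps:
t(w) = 5 + w
C = 5
o = 1036 (o = 74*(5 + 9) = 74*14 = 1036)
T(b, r) = -11 (T(b, r) = 5 - 1*16 = 5 - 16 = -11)
(T(147, 177/(-4)) + o)*(49889 - 30511) = (-11 + 1036)*(49889 - 30511) = 1025*19378 = 19862450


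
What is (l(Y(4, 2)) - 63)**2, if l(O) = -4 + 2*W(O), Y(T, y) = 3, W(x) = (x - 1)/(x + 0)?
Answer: 38809/9 ≈ 4312.1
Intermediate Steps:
W(x) = (-1 + x)/x
l(O) = -4 + 2*(-1 + O)/O (l(O) = -4 + 2*((-1 + O)/O) = -4 + 2*(-1 + O)/O)
(l(Y(4, 2)) - 63)**2 = ((-2 - 2/3) - 63)**2 = (-8/3 - 63)**2 = (-197/3)**2 = 38809/9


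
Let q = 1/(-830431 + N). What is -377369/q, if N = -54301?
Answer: 333870430108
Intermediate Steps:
q = -1/884732 (q = 1/(-830431 - 54301) = 1/(-884732) = -1/884732 ≈ -1.1303e-6)
-377369/q = -377369/(-1/884732) = -377369*(-884732) = 333870430108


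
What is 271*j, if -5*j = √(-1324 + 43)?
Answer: -271*I*√1281/5 ≈ -1939.9*I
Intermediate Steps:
j = -I*√1281/5 (j = -√(-1324 + 43)/5 = -I*√1281/5 ≈ -7.1582*I)
271*j = 271*(-I*√1281/5) = -271*I*√1281/5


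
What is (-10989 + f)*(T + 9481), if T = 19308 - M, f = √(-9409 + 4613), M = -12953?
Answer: -458702838 + 83484*I*√1199 ≈ -4.587e+8 + 2.8908e+6*I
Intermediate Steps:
f = 2*I*√1199 (f = √(-4796) = 2*I*√1199 ≈ 69.253*I)
T = 32261 (T = 19308 - 1*(-12953) = 19308 + 12953 = 32261)
(-10989 + f)*(T + 9481) = (-10989 + 2*I*√1199)*(32261 + 9481) = (-10989 + 2*I*√1199)*41742 = -458702838 + 83484*I*√1199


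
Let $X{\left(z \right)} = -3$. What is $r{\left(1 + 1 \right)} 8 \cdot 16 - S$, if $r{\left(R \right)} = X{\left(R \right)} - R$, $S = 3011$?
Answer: $-3651$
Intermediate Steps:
$r{\left(R \right)} = -3 - R$
$r{\left(1 + 1 \right)} 8 \cdot 16 - S = \left(-3 - \left(1 + 1\right)\right) 8 \cdot 16 - 3011 = \left(-3 - 2\right) 8 \cdot 16 - 3011 = \left(-5\right) 8 \cdot 16 - 3011 = \left(-40\right) 16 - 3011 = -640 - 3011 = -3651$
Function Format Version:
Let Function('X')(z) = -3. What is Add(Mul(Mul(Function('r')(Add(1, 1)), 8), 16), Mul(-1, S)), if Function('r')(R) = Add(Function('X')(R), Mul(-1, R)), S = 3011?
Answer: -3651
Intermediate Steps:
Function('r')(R) = Add(-3, Mul(-1, R))
Add(Mul(Mul(Function('r')(Add(1, 1)), 8), 16), Mul(-1, S)) = Add(Mul(Mul(Add(-3, Mul(-1, Add(1, 1))), 8), 16), Mul(-1, 3011)) = Add(Mul(Mul(Add(-3, Mul(-1, 2)), 8), 16), -3011) = Add(Mul(Mul(Add(-3, -2), 8), 16), -3011) = Add(Mul(Mul(-5, 8), 16), -3011) = Add(Mul(-40, 16), -3011) = Add(-640, -3011) = -3651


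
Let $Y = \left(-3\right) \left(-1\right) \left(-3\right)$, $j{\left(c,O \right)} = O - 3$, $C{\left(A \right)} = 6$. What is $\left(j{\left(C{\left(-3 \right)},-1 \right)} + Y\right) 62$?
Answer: $-806$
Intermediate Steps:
$j{\left(c,O \right)} = -3 + O$
$Y = -9$ ($Y = 3 \left(-3\right) = -9$)
$\left(j{\left(C{\left(-3 \right)},-1 \right)} + Y\right) 62 = \left(\left(-3 - 1\right) - 9\right) 62 = \left(-4 - 9\right) 62 = \left(-13\right) 62 = -806$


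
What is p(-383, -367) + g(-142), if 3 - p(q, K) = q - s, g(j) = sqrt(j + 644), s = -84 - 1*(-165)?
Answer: 467 + sqrt(502) ≈ 489.41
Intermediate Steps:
s = 81 (s = -84 + 165 = 81)
g(j) = sqrt(644 + j)
p(q, K) = 84 - q (p(q, K) = 3 - (q - 1*81) = 3 - (q - 81) = 3 - (-81 + q) = 3 + (81 - q) = 84 - q)
p(-383, -367) + g(-142) = (84 - 1*(-383)) + sqrt(644 - 142) = (84 + 383) + sqrt(502) = 467 + sqrt(502)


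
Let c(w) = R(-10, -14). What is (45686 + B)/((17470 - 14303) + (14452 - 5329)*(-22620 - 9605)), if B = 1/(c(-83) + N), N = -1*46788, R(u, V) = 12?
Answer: -2137008335/13751466122208 ≈ -0.00015540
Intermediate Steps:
N = -46788
c(w) = 12
B = -1/46776 (B = 1/(12 - 46788) = 1/(-46776) = -1/46776 ≈ -2.1378e-5)
(45686 + B)/((17470 - 14303) + (14452 - 5329)*(-22620 - 9605)) = (45686 - 1/46776)/((17470 - 14303) + (14452 - 5329)*(-22620 - 9605)) = 2137008335/(46776*(3167 + 9123*(-32225))) = 2137008335/(46776*(3167 - 293988675)) = (2137008335/46776)/(-293985508) = (2137008335/46776)*(-1/293985508) = -2137008335/13751466122208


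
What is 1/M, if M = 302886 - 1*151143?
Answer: 1/151743 ≈ 6.5901e-6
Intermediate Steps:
M = 151743 (M = 302886 - 151143 = 151743)
1/M = 1/151743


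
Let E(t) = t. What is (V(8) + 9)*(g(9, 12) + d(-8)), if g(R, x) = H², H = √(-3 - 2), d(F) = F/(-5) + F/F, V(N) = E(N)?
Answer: -204/5 ≈ -40.800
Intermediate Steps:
V(N) = N
d(F) = 1 - F/5 (d(F) = F*(-⅕) + 1 = -F/5 + 1 = 1 - F/5)
H = I*√5 (H = √(-5) = I*√5 ≈ 2.2361*I)
g(R, x) = -5 (g(R, x) = (I*√5)² = -5)
(V(8) + 9)*(g(9, 12) + d(-8)) = (8 + 9)*(-5 + (1 - ⅕*(-8))) = 17*(-5 + (1 + 8/5)) = 17*(-5 + 13/5) = 17*(-12/5) = -204/5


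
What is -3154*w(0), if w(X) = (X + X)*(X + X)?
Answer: 0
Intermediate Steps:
w(X) = 4*X² (w(X) = (2*X)*(2*X) = 4*X²)
-3154*w(0) = -3154*4*0² = -3154*4*0 = -3154*0 = -83*0 = 0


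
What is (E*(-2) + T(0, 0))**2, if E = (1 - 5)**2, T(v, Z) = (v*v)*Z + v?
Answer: 1024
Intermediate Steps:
T(v, Z) = v + Z*v**2 (T(v, Z) = v**2*Z + v = Z*v**2 + v = v + Z*v**2)
E = 16 (E = (-4)**2 = 16)
(E*(-2) + T(0, 0))**2 = (16*(-2) + 0*(1 + 0*0))**2 = (-32 + 0*(1 + 0))**2 = (-32 + 0*1)**2 = (-32 + 0)**2 = (-32)**2 = 1024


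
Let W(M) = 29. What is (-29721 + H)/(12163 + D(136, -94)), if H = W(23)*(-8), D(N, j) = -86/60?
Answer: -128370/52121 ≈ -2.4629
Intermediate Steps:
D(N, j) = -43/30 (D(N, j) = -86*1/60 = -43/30)
H = -232 (H = 29*(-8) = -232)
(-29721 + H)/(12163 + D(136, -94)) = (-29721 - 232)/(12163 - 43/30) = -29953/364847/30 = -29953*30/364847 = -128370/52121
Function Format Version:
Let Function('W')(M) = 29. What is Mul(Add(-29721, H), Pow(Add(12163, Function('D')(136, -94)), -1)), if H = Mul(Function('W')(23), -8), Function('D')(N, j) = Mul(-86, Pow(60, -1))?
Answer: Rational(-128370, 52121) ≈ -2.4629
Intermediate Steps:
Function('D')(N, j) = Rational(-43, 30) (Function('D')(N, j) = Mul(-86, Rational(1, 60)) = Rational(-43, 30))
H = -232 (H = Mul(29, -8) = -232)
Mul(Add(-29721, H), Pow(Add(12163, Function('D')(136, -94)), -1)) = Mul(Add(-29721, -232), Pow(Add(12163, Rational(-43, 30)), -1)) = Mul(-29953, Pow(Rational(364847, 30), -1)) = Mul(-29953, Rational(30, 364847)) = Rational(-128370, 52121)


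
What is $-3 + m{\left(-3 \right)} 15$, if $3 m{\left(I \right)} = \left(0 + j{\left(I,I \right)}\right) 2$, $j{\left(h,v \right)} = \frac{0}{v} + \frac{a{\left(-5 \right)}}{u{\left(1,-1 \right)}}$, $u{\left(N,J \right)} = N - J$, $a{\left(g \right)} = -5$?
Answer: $-28$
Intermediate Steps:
$j{\left(h,v \right)} = - \frac{5}{2}$ ($j{\left(h,v \right)} = \frac{0}{v} - \frac{5}{1 - -1} = 0 - \frac{5}{1 + 1} = 0 - \frac{5}{2} = - \frac{5}{2}$)
$m{\left(I \right)} = - \frac{5}{3}$ ($m{\left(I \right)} = \frac{\left(0 - \frac{5}{2}\right) 2}{3} = \frac{\left(- \frac{5}{2}\right) 2}{3} = \frac{1}{3} \left(-5\right) = - \frac{5}{3}$)
$-3 + m{\left(-3 \right)} 15 = -3 - 25 = -28$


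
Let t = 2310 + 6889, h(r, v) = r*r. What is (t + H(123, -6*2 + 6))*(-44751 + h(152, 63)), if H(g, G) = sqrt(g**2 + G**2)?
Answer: -199130753 - 64941*sqrt(1685) ≈ -2.0180e+8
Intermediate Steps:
H(g, G) = sqrt(G**2 + g**2)
h(r, v) = r**2
t = 9199
(t + H(123, -6*2 + 6))*(-44751 + h(152, 63)) = (9199 + sqrt((-6*2 + 6)**2 + 123**2))*(-44751 + 152**2) = (9199 + sqrt((-12 + 6)**2 + 15129))*(-44751 + 23104) = (9199 + sqrt((-6)**2 + 15129))*(-21647) = (9199 + sqrt(36 + 15129))*(-21647) = (9199 + sqrt(15165))*(-21647) = (9199 + 3*sqrt(1685))*(-21647) = -199130753 - 64941*sqrt(1685)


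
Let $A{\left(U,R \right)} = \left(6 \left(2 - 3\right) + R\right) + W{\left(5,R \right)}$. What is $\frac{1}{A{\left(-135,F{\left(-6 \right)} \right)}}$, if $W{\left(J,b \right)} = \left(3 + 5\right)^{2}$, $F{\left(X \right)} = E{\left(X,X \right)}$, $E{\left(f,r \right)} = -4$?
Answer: $\frac{1}{54} \approx 0.018519$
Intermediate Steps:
$F{\left(X \right)} = -4$
$W{\left(J,b \right)} = 64$ ($W{\left(J,b \right)} = 8^{2} = 64$)
$A{\left(U,R \right)} = 58 + R$ ($A{\left(U,R \right)} = \left(6 \left(2 - 3\right) + R\right) + 64 = \left(6 \left(-1\right) + R\right) + 64 = \left(-6 + R\right) + 64 = 58 + R$)
$\frac{1}{A{\left(-135,F{\left(-6 \right)} \right)}} = \frac{1}{58 - 4} = \frac{1}{54}$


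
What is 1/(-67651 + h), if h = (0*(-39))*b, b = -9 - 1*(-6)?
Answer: -1/67651 ≈ -1.4782e-5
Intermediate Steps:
b = -3 (b = -9 + 6 = -3)
h = 0 (h = (0*(-39))*(-3) = 0*(-3) = 0)
1/(-67651 + h) = 1/(-67651 + 0) = 1/(-67651) = -1/67651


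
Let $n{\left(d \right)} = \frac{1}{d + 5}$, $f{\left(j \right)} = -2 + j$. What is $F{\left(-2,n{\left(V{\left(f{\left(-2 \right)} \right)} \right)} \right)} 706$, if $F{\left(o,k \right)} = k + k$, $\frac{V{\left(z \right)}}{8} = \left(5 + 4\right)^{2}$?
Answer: $\frac{1412}{653} \approx 2.1623$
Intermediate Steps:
$V{\left(z \right)} = 648$ ($V{\left(z \right)} = 8 \left(5 + 4\right)^{2} = 8 \cdot 9^{2} = 8 \cdot 81 = 648$)
$n{\left(d \right)} = \frac{1}{5 + d}$
$F{\left(o,k \right)} = 2 k$
$F{\left(-2,n{\left(V{\left(f{\left(-2 \right)} \right)} \right)} \right)} 706 = \frac{2}{5 + 648} \cdot 706 = \frac{2}{653} \cdot 706 = \frac{1412}{653}$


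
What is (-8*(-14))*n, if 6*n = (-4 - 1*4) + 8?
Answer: 0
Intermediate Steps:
n = 0 (n = ((-4 - 1*4) + 8)/6 = ((-4 - 4) + 8)/6 = (-8 + 8)/6 = (⅙)*0 = 0)
(-8*(-14))*n = -8*(-14)*0 = 112*0 = 0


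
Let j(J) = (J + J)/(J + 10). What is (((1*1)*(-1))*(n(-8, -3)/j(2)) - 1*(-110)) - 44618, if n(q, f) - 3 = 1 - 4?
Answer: -44508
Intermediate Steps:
n(q, f) = 0 (n(q, f) = 3 + (1 - 4) = 3 - 3 = 0)
j(J) = 2*J/(10 + J) (j(J) = (2*J)/(10 + J) = 2*J/(10 + J))
(((1*1)*(-1))*(n(-8, -3)/j(2)) - 1*(-110)) - 44618 = (((1*1)*(-1))*(0/((2*2/(10 + 2)))) - 1*(-110)) - 44618 = ((1*(-1))*(0/((2*2/12))) + 110) - 44618 = (-0/(2*2*(1/12)) + 110) - 44618 = (-0/⅓ + 110) - 44618 = (-0*3 + 110) - 44618 = (-1*0 + 110) - 44618 = (0 + 110) - 44618 = 110 - 44618 = -44508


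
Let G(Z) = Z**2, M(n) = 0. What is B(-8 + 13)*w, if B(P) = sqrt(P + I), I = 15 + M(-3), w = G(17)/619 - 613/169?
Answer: -661212*sqrt(5)/104611 ≈ -14.133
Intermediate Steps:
w = -330606/104611 (w = 17**2/619 - 613/169 = 289*(1/619) - 613*1/169 = 289/619 - 613/169 = -330606/104611 ≈ -3.1603)
I = 15 (I = 15 + 0 = 15)
B(P) = sqrt(15 + P) (B(P) = sqrt(P + 15) = sqrt(15 + P))
B(-8 + 13)*w = sqrt(15 + (-8 + 13))*(-330606/104611) = sqrt(15 + 5)*(-330606/104611) = sqrt(20)*(-330606/104611) = (2*sqrt(5))*(-330606/104611) = -661212*sqrt(5)/104611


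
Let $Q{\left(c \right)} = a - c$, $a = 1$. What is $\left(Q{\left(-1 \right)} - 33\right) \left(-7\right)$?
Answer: $217$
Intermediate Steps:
$Q{\left(c \right)} = 1 - c$
$\left(Q{\left(-1 \right)} - 33\right) \left(-7\right) = \left(\left(1 - -1\right) - 33\right) \left(-7\right) = \left(\left(1 + 1\right) - 33\right) \left(-7\right) = \left(2 - 33\right) \left(-7\right) = \left(-31\right) \left(-7\right) = 217$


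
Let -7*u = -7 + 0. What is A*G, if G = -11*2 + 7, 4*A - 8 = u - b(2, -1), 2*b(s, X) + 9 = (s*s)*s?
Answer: -285/8 ≈ -35.625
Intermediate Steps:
b(s, X) = -9/2 + s**3/2 (b(s, X) = -9/2 + ((s*s)*s)/2 = -9/2 + (s**2*s)/2 = -9/2 + s**3/2)
u = 1 (u = -(-7 + 0)/7 = -1/7*(-7) = 1)
A = 19/8 (A = 2 + (1 - (-9/2 + (1/2)*2**3))/4 = 2 + (1 - (-9/2 + (1/2)*8))/4 = 2 + (1 - (-9/2 + 4))/4 = 2 + (1 - 1*(-1/2))/4 = 2 + (1 + 1/2)/4 = 2 + (1/4)*(3/2) = 2 + 3/8 = 19/8 ≈ 2.3750)
G = -15 (G = -22 + 7 = -15)
A*G = (19/8)*(-15) = -285/8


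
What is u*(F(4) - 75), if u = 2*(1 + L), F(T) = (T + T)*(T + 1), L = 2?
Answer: -210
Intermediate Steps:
F(T) = 2*T*(1 + T) (F(T) = (2*T)*(1 + T) = 2*T*(1 + T))
u = 6 (u = 2*(1 + 2) = 2*3 = 6)
u*(F(4) - 75) = 6*(2*4*(1 + 4) - 75) = 6*(2*4*5 - 75) = 6*(40 - 75) = 6*(-35) = -210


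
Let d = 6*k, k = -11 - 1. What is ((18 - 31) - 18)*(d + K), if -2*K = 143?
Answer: 8897/2 ≈ 4448.5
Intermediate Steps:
K = -143/2 (K = -½*143 = -143/2 ≈ -71.500)
k = -12
d = -72 (d = 6*(-12) = -72)
((18 - 31) - 18)*(d + K) = ((18 - 31) - 18)*(-72 - 143/2) = (-13 - 18)*(-287/2) = -31*(-287/2) = 8897/2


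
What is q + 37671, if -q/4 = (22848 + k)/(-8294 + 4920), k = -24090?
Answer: 63548493/1687 ≈ 37670.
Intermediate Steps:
q = -2484/1687 (q = -4*(22848 - 24090)/(-8294 + 4920) = -(-4968)/(-3374) = -(-4968)*(-1)/3374 = -4*621/1687 = -2484/1687 ≈ -1.4724)
q + 37671 = -2484/1687 + 37671 = 63548493/1687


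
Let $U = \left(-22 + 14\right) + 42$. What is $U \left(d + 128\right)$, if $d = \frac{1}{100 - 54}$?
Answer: $\frac{100113}{23} \approx 4352.7$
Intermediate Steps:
$U = 34$ ($U = -8 + 42 = 34$)
$d = \frac{1}{46} \approx 0.021739$
$U \left(d + 128\right) = 34 \left(\frac{1}{46} + 128\right) = 34 \cdot \frac{5889}{46} = \frac{100113}{23}$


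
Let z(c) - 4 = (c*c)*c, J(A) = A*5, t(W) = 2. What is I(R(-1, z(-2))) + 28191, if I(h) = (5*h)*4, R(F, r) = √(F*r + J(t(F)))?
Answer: 28191 + 20*√14 ≈ 28266.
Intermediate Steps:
J(A) = 5*A
z(c) = 4 + c³ (z(c) = 4 + (c*c)*c = 4 + c²*c = 4 + c³)
R(F, r) = √(10 + F*r) (R(F, r) = √(F*r + 5*2) = √(F*r + 10) = √(10 + F*r))
I(h) = 20*h
I(R(-1, z(-2))) + 28191 = 20*√(10 - (4 + (-2)³)) + 28191 = 20*√(10 - (4 - 8)) + 28191 = 20*√(10 - 1*(-4)) + 28191 = 20*√(10 + 4) + 28191 = 20*√14 + 28191 = 28191 + 20*√14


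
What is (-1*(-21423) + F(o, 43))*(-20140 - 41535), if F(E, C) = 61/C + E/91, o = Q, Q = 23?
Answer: -5170507527825/3913 ≈ -1.3214e+9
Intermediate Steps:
o = 23
F(E, C) = 61/C + E/91 (F(E, C) = 61/C + E*(1/91) = 61/C + E/91)
(-1*(-21423) + F(o, 43))*(-20140 - 41535) = (-1*(-21423) + (61/43 + (1/91)*23))*(-20140 - 41535) = (21423 + (61*(1/43) + 23/91))*(-61675) = (21423 + (61/43 + 23/91))*(-61675) = (21423 + 6540/3913)*(-61675) = (83834739/3913)*(-61675) = -5170507527825/3913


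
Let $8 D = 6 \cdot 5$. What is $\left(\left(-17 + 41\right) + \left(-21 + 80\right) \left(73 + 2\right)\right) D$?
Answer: $\frac{66735}{4} \approx 16684.0$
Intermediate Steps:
$D = \frac{15}{4}$ ($D = \frac{6 \cdot 5}{8} = \frac{1}{8} \cdot 30 = \frac{15}{4} \approx 3.75$)
$\left(\left(-17 + 41\right) + \left(-21 + 80\right) \left(73 + 2\right)\right) D = \left(\left(-17 + 41\right) + \left(-21 + 80\right) \left(73 + 2\right)\right) \frac{15}{4} = \left(24 + 59 \cdot 75\right) \frac{15}{4} = \left(24 + 4425\right) \frac{15}{4} = 4449 \cdot \frac{15}{4} = \frac{66735}{4}$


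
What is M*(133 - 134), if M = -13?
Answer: 13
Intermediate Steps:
M*(133 - 134) = -13*(133 - 134) = -13*(-1) = 13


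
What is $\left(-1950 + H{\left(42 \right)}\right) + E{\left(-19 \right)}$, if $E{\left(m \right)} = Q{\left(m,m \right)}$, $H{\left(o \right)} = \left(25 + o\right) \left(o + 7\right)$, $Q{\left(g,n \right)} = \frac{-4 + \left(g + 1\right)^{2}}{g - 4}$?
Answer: $\frac{30339}{23} \approx 1319.1$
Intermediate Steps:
$Q{\left(g,n \right)} = \frac{-4 + \left(1 + g\right)^{2}}{-4 + g}$
$H{\left(o \right)} = \left(7 + o\right) \left(25 + o\right)$ ($H{\left(o \right)} = \left(25 + o\right) \left(7 + o\right) = \left(7 + o\right) \left(25 + o\right)$)
$E{\left(m \right)} = \frac{-4 + \left(1 + m\right)^{2}}{-4 + m}$
$\left(-1950 + H{\left(42 \right)}\right) + E{\left(-19 \right)} = \left(-1950 + \left(175 + 42^{2} + 32 \cdot 42\right)\right) + \frac{-4 + \left(1 - 19\right)^{2}}{-4 - 19} = \left(-1950 + \left(175 + 1764 + 1344\right)\right) + \frac{-4 + \left(-18\right)^{2}}{-23} = \left(-1950 + 3283\right) - \frac{-4 + 324}{23} = 1333 - \frac{320}{23} = \frac{30339}{23}$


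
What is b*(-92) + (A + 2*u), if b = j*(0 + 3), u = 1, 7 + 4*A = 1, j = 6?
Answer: -3311/2 ≈ -1655.5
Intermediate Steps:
A = -3/2 (A = -7/4 + (¼)*1 = -7/4 + ¼ = -3/2 ≈ -1.5000)
b = 18 (b = 6*(0 + 3) = 6*3 = 18)
b*(-92) + (A + 2*u) = 18*(-92) + (-3/2 + 2*1) = -1656 + (-3/2 + 2) = -1656 + ½ = -3311/2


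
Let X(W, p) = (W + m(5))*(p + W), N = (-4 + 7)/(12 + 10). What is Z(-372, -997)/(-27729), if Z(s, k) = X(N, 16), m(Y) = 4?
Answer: -2485/1032372 ≈ -0.0024071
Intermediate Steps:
N = 3/22 ≈ 0.13636
X(W, p) = (4 + W)*(W + p) (X(W, p) = (W + 4)*(p + W) = (4 + W)*(W + p))
Z(s, k) = 32305/484 (Z(s, k) = (3/22)² + 4*(3/22) + 4*16 + (3/22)*16 = 9/484 + 6/11 + 64 + 24/11 = 32305/484)
Z(-372, -997)/(-27729) = (32305/484)/(-27729) = (32305/484)*(-1/27729) = -2485/1032372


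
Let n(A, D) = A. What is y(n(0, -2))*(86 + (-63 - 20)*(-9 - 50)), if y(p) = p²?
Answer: 0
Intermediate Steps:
y(n(0, -2))*(86 + (-63 - 20)*(-9 - 50)) = 0²*(86 + (-63 - 20)*(-9 - 50)) = 0*(86 - 83*(-59)) = 0*(86 + 4897) = 0*4983 = 0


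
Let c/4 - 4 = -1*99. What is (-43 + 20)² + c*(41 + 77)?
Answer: -44311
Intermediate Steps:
c = -380 (c = 16 + 4*(-1*99) = 16 + 4*(-99) = 16 - 396 = -380)
(-43 + 20)² + c*(41 + 77) = (-43 + 20)² - 380*(41 + 77) = (-23)² - 380*118 = 529 - 44840 = -44311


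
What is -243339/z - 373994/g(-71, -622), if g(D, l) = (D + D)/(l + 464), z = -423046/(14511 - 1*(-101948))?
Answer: -10487046413525/30036266 ≈ -3.4915e+5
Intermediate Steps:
z = -423046/116459 (z = -423046/(14511 + 101948) = -423046/116459 ≈ -3.6326)
g(D, l) = 2*D/(464 + l) (g(D, l) = (2*D)/(464 + l) = 2*D/(464 + l))
-243339/z - 373994/g(-71, -622) = -243339/(-423046/116459) - 373994/(2*(-71)/(464 - 622)) = -243339*(-116459/423046) - 373994/(2*(-71)/(-158)) = 28339016601/423046 - 373994/(2*(-71)*(-1/158)) = 28339016601/423046 - 373994/71/79 = 28339016601/423046 - 373994*79/71 = 28339016601/423046 - 29545526/71 = -10487046413525/30036266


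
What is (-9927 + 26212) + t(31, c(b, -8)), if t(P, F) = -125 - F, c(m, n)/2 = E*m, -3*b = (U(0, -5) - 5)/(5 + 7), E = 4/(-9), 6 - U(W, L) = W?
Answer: 1308958/81 ≈ 16160.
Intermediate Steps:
U(W, L) = 6 - W
E = -4/9 (E = 4*(-⅑) = -4/9 ≈ -0.44444)
b = -1/36 (b = -((6 - 1*0) - 5)/(3*(5 + 7)) = -((6 + 0) - 5)/(3*12) = -(6 - 5)/(3*12) = -1/(3*12) = -⅓*1/12 = -1/36 ≈ -0.027778)
c(m, n) = -8*m/9 (c(m, n) = 2*(-4*m/9) = -8*m/9)
(-9927 + 26212) + t(31, c(b, -8)) = (-9927 + 26212) + (-125 - (-8)*(-1)/(9*36)) = 16285 + (-125 - 1*2/81) = 16285 + (-125 - 2/81) = 16285 - 10127/81 = 1308958/81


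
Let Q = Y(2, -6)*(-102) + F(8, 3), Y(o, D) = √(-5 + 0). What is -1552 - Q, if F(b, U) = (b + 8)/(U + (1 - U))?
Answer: -1568 + 102*I*√5 ≈ -1568.0 + 228.08*I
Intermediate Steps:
Y(o, D) = I*√5 (Y(o, D) = √(-5) = I*√5)
F(b, U) = 8 + b (F(b, U) = (8 + b)/1 = (8 + b)*1 = 8 + b)
Q = 16 - 102*I*√5 (Q = (I*√5)*(-102) + (8 + 8) = -102*I*√5 + 16 = 16 - 102*I*√5 ≈ 16.0 - 228.08*I)
-1552 - Q = -1552 - (16 - 102*I*√5) = -1552 + (-16 + 102*I*√5) = -1568 + 102*I*√5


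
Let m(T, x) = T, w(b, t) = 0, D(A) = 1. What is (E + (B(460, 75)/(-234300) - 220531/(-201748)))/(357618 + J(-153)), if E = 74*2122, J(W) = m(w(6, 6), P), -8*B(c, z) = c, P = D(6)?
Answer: 742269558439301/1690444422065520 ≈ 0.43910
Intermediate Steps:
P = 1
B(c, z) = -c/8
J(W) = 0
E = 157028
(E + (B(460, 75)/(-234300) - 220531/(-201748)))/(357618 + J(-153)) = (157028 + (-⅛*460/(-234300) - 220531/(-201748)))/(357618 + 0) = (157028 + (-115/2*(-1/234300) - 220531*(-1/201748)))/357618 = (157028 + (23/93720 + 220531/201748))*(1/357618) = (157028 + 5168201381/4726955640)*(1/357618) = (742269558439301/4726955640)*(1/357618) = 742269558439301/1690444422065520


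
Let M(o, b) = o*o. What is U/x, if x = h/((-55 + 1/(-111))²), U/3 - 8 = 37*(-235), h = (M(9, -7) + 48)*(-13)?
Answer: 7532080724/160173 ≈ 47025.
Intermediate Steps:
M(o, b) = o²
h = -1677 (h = (9² + 48)*(-13) = (81 + 48)*(-13) = 129*(-13) = -1677)
U = -26061 (U = 24 + 3*(37*(-235)) = 24 + 3*(-8695) = 24 - 26085 = -26061)
x = -480519/867052 (x = -1677/(-55 + 1/(-111))² = -1677/(-55 - 1/111)² = -1677/((-6106/111)²) = -1677/37283236/12321 = -1677*12321/37283236 = -480519/867052 ≈ -0.55420)
U/x = -26061/(-480519/867052) = -26061*(-867052/480519) = 7532080724/160173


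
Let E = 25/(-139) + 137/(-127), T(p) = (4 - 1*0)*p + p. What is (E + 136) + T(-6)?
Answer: 1849000/17653 ≈ 104.74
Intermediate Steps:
T(p) = 5*p (T(p) = (4 + 0)*p + p = 4*p + p = 5*p)
E = -22218/17653 (E = 25*(-1/139) + 137*(-1/127) = -25/139 - 137/127 = -22218/17653 ≈ -1.2586)
(E + 136) + T(-6) = (-22218/17653 + 136) + 5*(-6) = 2378590/17653 - 30 = 1849000/17653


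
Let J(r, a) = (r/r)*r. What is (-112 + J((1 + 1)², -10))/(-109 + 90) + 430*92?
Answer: 751748/19 ≈ 39566.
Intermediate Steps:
J(r, a) = r (J(r, a) = 1*r = r)
(-112 + J((1 + 1)², -10))/(-109 + 90) + 430*92 = (-112 + (1 + 1)²)/(-109 + 90) + 430*92 = (-112 + 2²)/(-19) + 39560 = (-112 + 4)*(-1/19) + 39560 = -108*(-1/19) + 39560 = 108/19 + 39560 = 751748/19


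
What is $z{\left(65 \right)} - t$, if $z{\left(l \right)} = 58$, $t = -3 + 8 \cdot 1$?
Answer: $53$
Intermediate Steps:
$t = 5$ ($t = -3 + 8 = 5$)
$z{\left(65 \right)} - t = 58 - 5 = 53$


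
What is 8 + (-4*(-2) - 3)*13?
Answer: 73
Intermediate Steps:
8 + (-4*(-2) - 3)*13 = 8 + (8 - 3)*13 = 8 + 5*13 = 8 + 65 = 73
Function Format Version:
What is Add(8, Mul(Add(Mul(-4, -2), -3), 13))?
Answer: 73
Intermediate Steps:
Add(8, Mul(Add(Mul(-4, -2), -3), 13)) = Add(8, Mul(Add(8, -3), 13)) = Add(8, Mul(5, 13)) = Add(8, 65) = 73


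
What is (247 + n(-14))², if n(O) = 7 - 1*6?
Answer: 61504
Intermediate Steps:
n(O) = 1 (n(O) = 7 - 6 = 1)
(247 + n(-14))² = (247 + 1)² = 248² = 61504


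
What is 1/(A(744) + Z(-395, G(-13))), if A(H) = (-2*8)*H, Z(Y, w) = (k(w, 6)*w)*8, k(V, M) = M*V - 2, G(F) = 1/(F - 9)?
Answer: -121/1440284 ≈ -8.4011e-5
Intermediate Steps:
G(F) = 1/(-9 + F)
k(V, M) = -2 + M*V
Z(Y, w) = 8*w*(-2 + 6*w) (Z(Y, w) = ((-2 + 6*w)*w)*8 = (w*(-2 + 6*w))*8 = 8*w*(-2 + 6*w))
A(H) = -16*H
1/(A(744) + Z(-395, G(-13))) = 1/(-16*744 + 16*(-1 + 3/(-9 - 13))/(-9 - 13)) = 1/(-11904 + 16*(-1 + 3/(-22))/(-22)) = 1/(-11904 + 16*(-1/22)*(-1 + 3*(-1/22))) = 1/(-11904 + 16*(-1/22)*(-1 - 3/22)) = 1/(-11904 + 16*(-1/22)*(-25/22)) = 1/(-11904 + 100/121) = 1/(-1440284/121) = -121/1440284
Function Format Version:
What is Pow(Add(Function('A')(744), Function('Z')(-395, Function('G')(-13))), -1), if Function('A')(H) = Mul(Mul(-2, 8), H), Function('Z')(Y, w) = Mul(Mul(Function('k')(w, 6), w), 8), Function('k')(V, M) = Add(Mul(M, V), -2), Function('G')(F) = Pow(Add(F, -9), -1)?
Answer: Rational(-121, 1440284) ≈ -8.4011e-5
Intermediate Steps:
Function('G')(F) = Pow(Add(-9, F), -1)
Function('k')(V, M) = Add(-2, Mul(M, V))
Function('Z')(Y, w) = Mul(8, w, Add(-2, Mul(6, w))) (Function('Z')(Y, w) = Mul(Mul(Add(-2, Mul(6, w)), w), 8) = Mul(Mul(w, Add(-2, Mul(6, w))), 8) = Mul(8, w, Add(-2, Mul(6, w))))
Function('A')(H) = Mul(-16, H)
Pow(Add(Function('A')(744), Function('Z')(-395, Function('G')(-13))), -1) = Pow(Add(Mul(-16, 744), Mul(16, Pow(Add(-9, -13), -1), Add(-1, Mul(3, Pow(Add(-9, -13), -1))))), -1) = Pow(Add(-11904, Mul(16, Pow(-22, -1), Add(-1, Mul(3, Pow(-22, -1))))), -1) = Pow(Add(-11904, Mul(16, Rational(-1, 22), Add(-1, Mul(3, Rational(-1, 22))))), -1) = Pow(Add(-11904, Mul(16, Rational(-1, 22), Add(-1, Rational(-3, 22)))), -1) = Pow(Add(-11904, Mul(16, Rational(-1, 22), Rational(-25, 22))), -1) = Pow(Add(-11904, Rational(100, 121)), -1) = Pow(Rational(-1440284, 121), -1) = Rational(-121, 1440284)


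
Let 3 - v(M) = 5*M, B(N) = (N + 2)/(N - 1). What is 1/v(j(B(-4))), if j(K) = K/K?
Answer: -1/2 ≈ -0.50000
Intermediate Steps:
B(N) = (2 + N)/(-1 + N)
j(K) = 1
v(M) = 3 - 5*M
1/v(j(B(-4))) = 1/(3 - 5*1) = 1/(3 - 5) = 1/(-2) = -1/2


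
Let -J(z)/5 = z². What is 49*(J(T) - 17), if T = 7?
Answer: -12838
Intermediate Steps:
J(z) = -5*z²
49*(J(T) - 17) = 49*(-5*7² - 17) = 49*(-5*49 - 17) = 49*(-245 - 17) = 49*(-262) = -12838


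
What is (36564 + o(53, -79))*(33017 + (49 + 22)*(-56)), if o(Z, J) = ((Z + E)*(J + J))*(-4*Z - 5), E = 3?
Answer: 56821039780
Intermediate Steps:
o(Z, J) = 2*J*(-5 - 4*Z)*(3 + Z) (o(Z, J) = ((Z + 3)*(J + J))*(-4*Z - 5) = ((3 + Z)*(2*J))*(-5 - 4*Z) = (2*J*(3 + Z))*(-5 - 4*Z) = 2*J*(-5 - 4*Z)*(3 + Z))
(36564 + o(53, -79))*(33017 + (49 + 22)*(-56)) = (36564 - 2*(-79)*(15 + 4*53² + 17*53))*(33017 + (49 + 22)*(-56)) = (36564 - 2*(-79)*(15 + 4*2809 + 901))*(33017 + 71*(-56)) = (36564 - 2*(-79)*(15 + 11236 + 901))*(33017 - 3976) = (36564 - 2*(-79)*12152)*29041 = (36564 + 1920016)*29041 = 1956580*29041 = 56821039780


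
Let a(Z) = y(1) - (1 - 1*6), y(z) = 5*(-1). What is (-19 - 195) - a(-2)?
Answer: -214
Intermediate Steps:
y(z) = -5
a(Z) = 0 (a(Z) = -5 - (1 - 1*6) = -5 - (1 - 6) = -5 - 1*(-5) = -5 + 5 = 0)
(-19 - 195) - a(-2) = (-19 - 195) - 1*0 = -214 + 0 = -214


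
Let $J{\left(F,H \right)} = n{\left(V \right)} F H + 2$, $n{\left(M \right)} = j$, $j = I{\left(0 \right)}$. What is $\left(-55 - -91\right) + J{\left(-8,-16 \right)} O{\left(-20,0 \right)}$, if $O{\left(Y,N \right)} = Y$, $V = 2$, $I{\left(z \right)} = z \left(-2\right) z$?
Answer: $-4$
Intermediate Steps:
$I{\left(z \right)} = - 2 z^{2}$ ($I{\left(z \right)} = - 2 z z = - 2 z^{2}$)
$j = 0$ ($j = - 2 \cdot 0^{2} = \left(-2\right) 0 = 0$)
$n{\left(M \right)} = 0$
$J{\left(F,H \right)} = 2$ ($J{\left(F,H \right)} = 0 F H + 2 = 0 H + 2 = 0 + 2 = 2$)
$\left(-55 - -91\right) + J{\left(-8,-16 \right)} O{\left(-20,0 \right)} = \left(-55 - -91\right) + 2 \left(-20\right) = \left(-55 + 91\right) - 40 = 36 - 40 = -4$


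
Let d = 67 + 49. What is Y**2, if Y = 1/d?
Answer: 1/13456 ≈ 7.4316e-5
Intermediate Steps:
d = 116
Y = 1/116 ≈ 0.0086207
Y**2 = (1/116)**2 = 1/13456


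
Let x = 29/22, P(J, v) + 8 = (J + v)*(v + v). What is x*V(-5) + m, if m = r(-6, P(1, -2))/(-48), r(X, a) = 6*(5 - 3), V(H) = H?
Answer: -301/44 ≈ -6.8409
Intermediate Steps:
P(J, v) = -8 + 2*v*(J + v) (P(J, v) = -8 + (J + v)*(v + v) = -8 + (J + v)*(2*v) = -8 + 2*v*(J + v))
r(X, a) = 12 (r(X, a) = 6*2 = 12)
x = 29/22 (x = 29*(1/22) = 29/22 ≈ 1.3182)
m = -¼ (m = 12/(-48) = 12*(-1/48) = -¼ ≈ -0.25000)
x*V(-5) + m = (29/22)*(-5) - ¼ = -145/22 - ¼ = -301/44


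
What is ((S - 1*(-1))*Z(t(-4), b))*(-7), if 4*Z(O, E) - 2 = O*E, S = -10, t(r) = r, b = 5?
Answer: -567/2 ≈ -283.50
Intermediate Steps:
Z(O, E) = ½ + E*O/4 (Z(O, E) = ½ + (O*E)/4 = ½ + (E*O)/4 = ½ + E*O/4)
((S - 1*(-1))*Z(t(-4), b))*(-7) = ((-10 - 1*(-1))*(½ + (¼)*5*(-4)))*(-7) = ((-10 + 1)*(½ - 5))*(-7) = -9*(-9/2)*(-7) = (81/2)*(-7) = -567/2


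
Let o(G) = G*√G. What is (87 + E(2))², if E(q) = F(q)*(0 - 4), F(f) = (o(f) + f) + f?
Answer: 5169 - 1136*√2 ≈ 3562.5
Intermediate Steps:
o(G) = G^(3/2)
F(f) = f^(3/2) + 2*f (F(f) = (f^(3/2) + f) + f = (f + f^(3/2)) + f = f^(3/2) + 2*f)
E(q) = -8*q - 4*q^(3/2) (E(q) = (q^(3/2) + 2*q)*(0 - 4) = (q^(3/2) + 2*q)*(-4) = -8*q - 4*q^(3/2))
(87 + E(2))² = (87 + (-8*2 - 8*√2))² = (87 + (-16 - 8*√2))² = (71 - 8*√2)²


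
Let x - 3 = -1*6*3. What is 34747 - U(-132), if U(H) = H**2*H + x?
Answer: 2334730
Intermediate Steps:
x = -15 (x = 3 - 1*6*3 = 3 - 6*3 = 3 - 18 = -15)
U(H) = -15 + H**3 (U(H) = H**2*H - 15 = H**3 - 15 = -15 + H**3)
34747 - U(-132) = 34747 - (-15 + (-132)**3) = 34747 - (-15 - 2299968) = 34747 - 1*(-2299983) = 34747 + 2299983 = 2334730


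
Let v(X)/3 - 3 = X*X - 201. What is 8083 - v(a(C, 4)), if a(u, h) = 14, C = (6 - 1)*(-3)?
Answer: 8089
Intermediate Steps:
C = -15 (C = 5*(-3) = -15)
v(X) = -594 + 3*X² (v(X) = 9 + 3*(X*X - 201) = 9 + 3*(X² - 201) = 9 + 3*(-201 + X²) = 9 + (-603 + 3*X²) = -594 + 3*X²)
8083 - v(a(C, 4)) = 8083 - (-594 + 3*14²) = 8083 - (-594 + 3*196) = 8083 - (-594 + 588) = 8083 - 1*(-6) = 8083 + 6 = 8089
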